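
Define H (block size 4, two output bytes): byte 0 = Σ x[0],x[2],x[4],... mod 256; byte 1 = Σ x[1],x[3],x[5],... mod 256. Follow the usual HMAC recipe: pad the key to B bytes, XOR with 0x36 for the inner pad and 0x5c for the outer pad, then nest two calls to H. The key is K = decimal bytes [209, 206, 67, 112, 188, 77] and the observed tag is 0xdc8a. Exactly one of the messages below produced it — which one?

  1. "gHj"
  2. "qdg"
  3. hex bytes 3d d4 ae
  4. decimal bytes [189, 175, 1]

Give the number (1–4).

2

Key decimal bytes [209, 206, 67, 112, 188, 77] = d1 ce 43 70 bc 4d is 6 bytes > B = 4, so hash it first: H(key) = d0 8b, then zero-pad to 4 bytes: K' = d0 8b 00 00.
K' ⊕ ipad = e6 bd 36 36; K' ⊕ opad = 8c d7 5c 5c.
m1: inner = H(e6 bd 36 36 67 48 6a) = ed 3b; tag = H(8c d7 5c 5c ed 3b) = d56e
m2: inner = H(e6 bd 36 36 71 64 67) = f4 57; tag = H(8c d7 5c 5c f4 57) = dc8a ← matches
m3: inner = H(e6 bd 36 36 3d d4 ae) = 07 c7; tag = H(8c d7 5c 5c 07 c7) = effa
m4: inner = H(e6 bd 36 36 bd af 01) = da a2; tag = H(8c d7 5c 5c da a2) = c2d5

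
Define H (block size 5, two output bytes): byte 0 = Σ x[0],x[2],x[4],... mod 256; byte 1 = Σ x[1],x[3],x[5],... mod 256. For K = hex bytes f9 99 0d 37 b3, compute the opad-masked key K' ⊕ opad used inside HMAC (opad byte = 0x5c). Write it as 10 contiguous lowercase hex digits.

Key hex bytes f9 99 0d 37 b3 is exactly B = 5 bytes: K' = f9 99 0d 37 b3.
XOR each byte with 0x5c: f9⊕5c=a5, 99⊕5c=c5, 0d⊕5c=51, 37⊕5c=6b, b3⊕5c=ef.

a5c5516bef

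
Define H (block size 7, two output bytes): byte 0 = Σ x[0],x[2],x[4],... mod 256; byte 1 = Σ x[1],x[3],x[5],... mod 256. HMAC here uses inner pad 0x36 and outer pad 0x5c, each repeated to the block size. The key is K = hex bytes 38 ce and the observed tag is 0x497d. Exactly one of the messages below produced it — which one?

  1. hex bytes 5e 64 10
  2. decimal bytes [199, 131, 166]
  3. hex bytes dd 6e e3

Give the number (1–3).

2

Key hex bytes 38 ce is 2 bytes ≤ B = 7; zero-pad to 7 bytes: K' = 38 ce 00 00 00 00 00.
K' ⊕ ipad = 0e f8 36 36 36 36 36; K' ⊕ opad = 64 92 5c 5c 5c 5c 5c.
m1: inner = H(0e f8 36 36 36 36 36 5e 64 10) = 14 d2; tag = H(64 92 5c 5c 5c 5c 5c 14 d2) = 4a5e
m2: inner = H(0e f8 36 36 36 36 36 c7 83 a6) = 33 d1; tag = H(64 92 5c 5c 5c 5c 5c 33 d1) = 497d ← matches
m3: inner = H(0e f8 36 36 36 36 36 dd 6e e3) = 1e 24; tag = H(64 92 5c 5c 5c 5c 5c 1e 24) = 9c68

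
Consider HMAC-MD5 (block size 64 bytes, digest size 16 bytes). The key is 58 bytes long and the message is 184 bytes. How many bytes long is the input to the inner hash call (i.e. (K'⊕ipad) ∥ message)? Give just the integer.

Key is 58 ≤ 64 bytes, zero-padded: |K'| = 64.
Inner input = (K'⊕ipad) ∥ m → 64 + 184 = 248 bytes.

248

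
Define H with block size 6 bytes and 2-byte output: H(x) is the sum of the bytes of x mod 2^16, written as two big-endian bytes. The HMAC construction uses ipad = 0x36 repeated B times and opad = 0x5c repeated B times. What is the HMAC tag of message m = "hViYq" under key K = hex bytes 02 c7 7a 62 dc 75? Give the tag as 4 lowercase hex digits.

Key hex bytes 02 c7 7a 62 dc 75 is exactly B = 6 bytes: K' = 02 c7 7a 62 dc 75.
K' ⊕ ipad = 34 f1 4c 54 ea 43.  K' ⊕ opad = 5e 9b 26 3e 80 29.
Inner input = (K'⊕ipad) ∥ m = 34 f1 4c 54 ea 43 ∥ 68 56 69 59 71.
Inner hash: sum = 52+241+76+84+234+67+104+86+105+89+113 = 1251 → 04 e3.
Outer input = (K'⊕opad) ∥ inner = 5e 9b 26 3e 80 29 ∥ 04 e3.
Outer hash (tag): sum = 94+155+38+62+128+41+4+227 = 749 → 02 ed.

02ed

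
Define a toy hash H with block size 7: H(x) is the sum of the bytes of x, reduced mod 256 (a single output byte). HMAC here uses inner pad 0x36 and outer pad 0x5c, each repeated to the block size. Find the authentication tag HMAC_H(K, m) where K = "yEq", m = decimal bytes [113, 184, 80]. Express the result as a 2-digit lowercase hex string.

Key "yEq" = 79 45 71 is 3 bytes ≤ B = 7; zero-pad to 7 bytes: K' = 79 45 71 00 00 00 00.
K' ⊕ ipad = 4f 73 47 36 36 36 36.  K' ⊕ opad = 25 19 2d 5c 5c 5c 5c.
Inner input = (K'⊕ipad) ∥ m = 4f 73 47 36 36 36 36 ∥ 71 b8 50.
Inner hash: sum = 79+115+71+54+54+54+54+113+184+80 = 858; mod 256 = 90 → 5a.
Outer input = (K'⊕opad) ∥ inner = 25 19 2d 5c 5c 5c 5c ∥ 5a.
Outer hash (tag): sum = 37+25+45+92+92+92+92+90 = 565; mod 256 = 53 → 35.

35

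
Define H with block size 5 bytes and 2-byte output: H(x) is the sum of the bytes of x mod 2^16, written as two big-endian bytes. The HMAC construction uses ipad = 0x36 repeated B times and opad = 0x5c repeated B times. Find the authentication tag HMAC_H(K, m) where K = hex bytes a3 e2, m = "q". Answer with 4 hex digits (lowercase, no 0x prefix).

034f

Key hex bytes a3 e2 is 2 bytes ≤ B = 5; zero-pad to 5 bytes: K' = a3 e2 00 00 00.
K' ⊕ ipad = 95 d4 36 36 36.  K' ⊕ opad = ff be 5c 5c 5c.
Inner input = (K'⊕ipad) ∥ m = 95 d4 36 36 36 ∥ 71.
Inner hash: sum = 149+212+54+54+54+113 = 636 → 02 7c.
Outer input = (K'⊕opad) ∥ inner = ff be 5c 5c 5c ∥ 02 7c.
Outer hash (tag): sum = 255+190+92+92+92+2+124 = 847 → 03 4f.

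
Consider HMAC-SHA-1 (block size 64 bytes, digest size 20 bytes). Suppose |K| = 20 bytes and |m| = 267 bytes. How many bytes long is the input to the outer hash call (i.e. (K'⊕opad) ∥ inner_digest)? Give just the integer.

Key is 20 ≤ 64 bytes, zero-padded: |K'| = 64.
Outer input = (K'⊕opad) ∥ H(inner) → 64 + 20 = 84 bytes.

84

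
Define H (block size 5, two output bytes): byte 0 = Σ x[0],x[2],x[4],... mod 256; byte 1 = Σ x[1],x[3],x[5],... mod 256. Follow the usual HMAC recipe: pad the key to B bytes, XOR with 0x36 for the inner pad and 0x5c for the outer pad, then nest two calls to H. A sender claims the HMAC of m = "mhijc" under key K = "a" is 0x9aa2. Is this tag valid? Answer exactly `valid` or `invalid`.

Key "a" = 61 is 1 byte ≤ B = 5; zero-pad to 5 bytes: K' = 61 00 00 00 00.
K' ⊕ ipad = 57 36 36 36 36; K' ⊕ opad = 3d 5c 5c 5c 5c.
Inner hash: even-index sum = 405 mod 256 = 149; odd-index sum = 421 mod 256 = 165 → 95 a5.
Outer hash (recomputed tag): even-index sum = 410 mod 256 = 154; odd-index sum = 333 mod 256 = 77 → 9a 4d.
Recomputed tag = 9a4d; claimed = 9aa2 → mismatch.

invalid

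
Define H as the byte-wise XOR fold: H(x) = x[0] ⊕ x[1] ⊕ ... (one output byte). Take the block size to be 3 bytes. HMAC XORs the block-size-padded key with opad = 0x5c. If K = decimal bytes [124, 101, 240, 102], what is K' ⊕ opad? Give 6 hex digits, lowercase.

d35c5c

Key decimal bytes [124, 101, 240, 102] = 7c 65 f0 66 is 4 bytes > B = 3, so hash it first: H(key) = 8f, then zero-pad to 3 bytes: K' = 8f 00 00.
XOR each byte with 0x5c: 8f⊕5c=d3, 00⊕5c=5c, 00⊕5c=5c.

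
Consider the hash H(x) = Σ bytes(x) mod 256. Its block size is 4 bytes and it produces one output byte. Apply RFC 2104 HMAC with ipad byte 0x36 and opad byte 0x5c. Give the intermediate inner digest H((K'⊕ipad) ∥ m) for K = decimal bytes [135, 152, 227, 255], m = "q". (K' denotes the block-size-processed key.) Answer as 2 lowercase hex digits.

Key decimal bytes [135, 152, 227, 255] = 87 98 e3 ff is exactly B = 4 bytes: K' = 87 98 e3 ff.
K' ⊕ ipad = b1 ae d5 c9.
Inner input = b1 ae d5 c9 ∥ 71.
Inner hash: sum = 177+174+213+201+113 = 878; mod 256 = 110 → 6e.

6e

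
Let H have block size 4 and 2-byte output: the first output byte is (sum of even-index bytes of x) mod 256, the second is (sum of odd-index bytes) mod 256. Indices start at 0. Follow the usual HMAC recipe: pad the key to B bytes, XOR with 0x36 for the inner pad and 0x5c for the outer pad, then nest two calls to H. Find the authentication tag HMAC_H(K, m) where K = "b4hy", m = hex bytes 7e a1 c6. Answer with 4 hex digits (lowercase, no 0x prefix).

Key "b4hy" = 62 34 68 79 is exactly B = 4 bytes: K' = 62 34 68 79.
K' ⊕ ipad = 54 02 5e 4f.  K' ⊕ opad = 3e 68 34 25.
Inner input = (K'⊕ipad) ∥ m = 54 02 5e 4f ∥ 7e a1 c6.
Inner hash: even-index sum = 502 mod 256 = 246; odd-index sum = 242 mod 256 = 242 → f6 f2.
Outer input = (K'⊕opad) ∥ inner = 3e 68 34 25 ∥ f6 f2.
Outer hash (tag): even-index sum = 360 mod 256 = 104; odd-index sum = 383 mod 256 = 127 → 68 7f.

687f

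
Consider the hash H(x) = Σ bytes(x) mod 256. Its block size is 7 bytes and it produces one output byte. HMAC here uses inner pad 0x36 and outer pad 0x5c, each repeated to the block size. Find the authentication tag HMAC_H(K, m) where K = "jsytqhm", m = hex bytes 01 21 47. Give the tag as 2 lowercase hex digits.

Key "jsytqhm" = 6a 73 79 74 71 68 6d is exactly B = 7 bytes: K' = 6a 73 79 74 71 68 6d.
K' ⊕ ipad = 5c 45 4f 42 47 5e 5b.  K' ⊕ opad = 36 2f 25 28 2d 34 31.
Inner input = (K'⊕ipad) ∥ m = 5c 45 4f 42 47 5e 5b ∥ 01 21 47.
Inner hash: sum = 92+69+79+66+71+94+91+1+33+71 = 667; mod 256 = 155 → 9b.
Outer input = (K'⊕opad) ∥ inner = 36 2f 25 28 2d 34 31 ∥ 9b.
Outer hash (tag): sum = 54+47+37+40+45+52+49+155 = 479; mod 256 = 223 → df.

df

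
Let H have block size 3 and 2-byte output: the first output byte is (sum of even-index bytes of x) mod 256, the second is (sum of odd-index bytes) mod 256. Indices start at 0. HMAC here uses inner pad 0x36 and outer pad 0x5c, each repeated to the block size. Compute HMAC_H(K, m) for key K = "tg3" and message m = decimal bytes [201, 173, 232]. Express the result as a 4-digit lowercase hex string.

Key "tg3" = 74 67 33 is exactly B = 3 bytes: K' = 74 67 33.
K' ⊕ ipad = 42 51 05.  K' ⊕ opad = 28 3b 6f.
Inner input = (K'⊕ipad) ∥ m = 42 51 05 ∥ c9 ad e8.
Inner hash: even-index sum = 244 mod 256 = 244; odd-index sum = 514 mod 256 = 2 → f4 02.
Outer input = (K'⊕opad) ∥ inner = 28 3b 6f ∥ f4 02.
Outer hash (tag): even-index sum = 153 mod 256 = 153; odd-index sum = 303 mod 256 = 47 → 99 2f.

992f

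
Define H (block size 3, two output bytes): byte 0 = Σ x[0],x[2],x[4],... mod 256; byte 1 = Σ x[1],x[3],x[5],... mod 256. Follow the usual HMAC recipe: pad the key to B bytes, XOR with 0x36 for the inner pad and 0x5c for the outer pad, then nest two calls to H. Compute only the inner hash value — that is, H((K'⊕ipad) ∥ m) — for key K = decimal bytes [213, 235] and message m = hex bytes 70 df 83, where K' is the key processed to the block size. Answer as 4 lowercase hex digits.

Key decimal bytes [213, 235] = d5 eb is 2 bytes ≤ B = 3; zero-pad to 3 bytes: K' = d5 eb 00.
K' ⊕ ipad = e3 dd 36.
Inner input = e3 dd 36 ∥ 70 df 83.
Inner hash: even-index sum = 504 mod 256 = 248; odd-index sum = 464 mod 256 = 208 → f8 d0.

f8d0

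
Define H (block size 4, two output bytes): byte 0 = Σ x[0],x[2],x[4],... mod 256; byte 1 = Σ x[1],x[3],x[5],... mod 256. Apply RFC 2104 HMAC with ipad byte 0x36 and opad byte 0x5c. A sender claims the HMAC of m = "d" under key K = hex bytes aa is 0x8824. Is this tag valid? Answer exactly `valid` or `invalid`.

Key hex bytes aa is 1 byte ≤ B = 4; zero-pad to 4 bytes: K' = aa 00 00 00.
K' ⊕ ipad = 9c 36 36 36; K' ⊕ opad = f6 5c 5c 5c.
Inner hash: even-index sum = 310 mod 256 = 54; odd-index sum = 108 mod 256 = 108 → 36 6c.
Outer hash (recomputed tag): even-index sum = 392 mod 256 = 136; odd-index sum = 292 mod 256 = 36 → 88 24.
Recomputed tag = 8824; claimed = 8824 → match.

valid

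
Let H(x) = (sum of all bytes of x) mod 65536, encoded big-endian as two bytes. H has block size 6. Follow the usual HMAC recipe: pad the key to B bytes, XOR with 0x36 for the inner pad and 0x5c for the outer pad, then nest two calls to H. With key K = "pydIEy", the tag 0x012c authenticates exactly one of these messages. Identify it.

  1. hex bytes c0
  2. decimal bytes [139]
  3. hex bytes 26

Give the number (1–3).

3

Key "pydIEy" = 70 79 64 49 45 79 is exactly B = 6 bytes: K' = 70 79 64 49 45 79.
K' ⊕ ipad = 46 4f 52 7f 73 4f; K' ⊕ opad = 2c 25 38 15 19 25.
m1: inner = H(46 4f 52 7f 73 4f c0) = 02 e8; tag = H(2c 25 38 15 19 25 02 e8) = 01c6
m2: inner = H(46 4f 52 7f 73 4f 8b) = 02 b3; tag = H(2c 25 38 15 19 25 02 b3) = 0191
m3: inner = H(46 4f 52 7f 73 4f 26) = 02 4e; tag = H(2c 25 38 15 19 25 02 4e) = 012c ← matches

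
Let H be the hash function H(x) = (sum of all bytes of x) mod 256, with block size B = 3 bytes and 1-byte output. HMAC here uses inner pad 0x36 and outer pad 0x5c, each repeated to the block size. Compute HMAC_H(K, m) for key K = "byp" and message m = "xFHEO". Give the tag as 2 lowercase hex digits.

12

Key "byp" = 62 79 70 is exactly B = 3 bytes: K' = 62 79 70.
K' ⊕ ipad = 54 4f 46.  K' ⊕ opad = 3e 25 2c.
Inner input = (K'⊕ipad) ∥ m = 54 4f 46 ∥ 78 46 48 45 4f.
Inner hash: sum = 84+79+70+120+70+72+69+79 = 643; mod 256 = 131 → 83.
Outer input = (K'⊕opad) ∥ inner = 3e 25 2c ∥ 83.
Outer hash (tag): sum = 62+37+44+131 = 274; mod 256 = 18 → 12.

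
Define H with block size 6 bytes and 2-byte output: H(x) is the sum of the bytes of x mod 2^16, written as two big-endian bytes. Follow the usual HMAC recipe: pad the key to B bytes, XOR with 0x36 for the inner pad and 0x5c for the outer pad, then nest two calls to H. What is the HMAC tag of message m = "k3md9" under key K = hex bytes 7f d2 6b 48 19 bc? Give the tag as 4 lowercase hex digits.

Key hex bytes 7f d2 6b 48 19 bc is exactly B = 6 bytes: K' = 7f d2 6b 48 19 bc.
K' ⊕ ipad = 49 e4 5d 7e 2f 8a.  K' ⊕ opad = 23 8e 37 14 45 e0.
Inner input = (K'⊕ipad) ∥ m = 49 e4 5d 7e 2f 8a ∥ 6b 33 6d 64 39.
Inner hash: sum = 73+228+93+126+47+138+107+51+109+100+57 = 1129 → 04 69.
Outer input = (K'⊕opad) ∥ inner = 23 8e 37 14 45 e0 ∥ 04 69.
Outer hash (tag): sum = 35+142+55+20+69+224+4+105 = 654 → 02 8e.

028e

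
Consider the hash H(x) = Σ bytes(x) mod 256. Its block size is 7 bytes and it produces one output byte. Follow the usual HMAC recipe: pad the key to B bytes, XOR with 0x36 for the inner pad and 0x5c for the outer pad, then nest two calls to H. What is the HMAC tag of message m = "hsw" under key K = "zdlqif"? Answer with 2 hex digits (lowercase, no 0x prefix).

Key "zdlqif" = 7a 64 6c 71 69 66 is 6 bytes ≤ B = 7; zero-pad to 7 bytes: K' = 7a 64 6c 71 69 66 00.
K' ⊕ ipad = 4c 52 5a 47 5f 50 36.  K' ⊕ opad = 26 38 30 2d 35 3a 5c.
Inner input = (K'⊕ipad) ∥ m = 4c 52 5a 47 5f 50 36 ∥ 68 73 77.
Inner hash: sum = 76+82+90+71+95+80+54+104+115+119 = 886; mod 256 = 118 → 76.
Outer input = (K'⊕opad) ∥ inner = 26 38 30 2d 35 3a 5c ∥ 76.
Outer hash (tag): sum = 38+56+48+45+53+58+92+118 = 508; mod 256 = 252 → fc.

fc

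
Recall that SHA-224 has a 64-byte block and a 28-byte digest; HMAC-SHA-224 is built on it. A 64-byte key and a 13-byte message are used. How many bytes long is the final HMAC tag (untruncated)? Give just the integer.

The tag is one SHA-224 digest: 28 bytes.

28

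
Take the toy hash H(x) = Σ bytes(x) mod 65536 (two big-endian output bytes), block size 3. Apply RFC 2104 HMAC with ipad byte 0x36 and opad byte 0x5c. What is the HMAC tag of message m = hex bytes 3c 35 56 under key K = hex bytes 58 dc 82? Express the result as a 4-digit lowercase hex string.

0237

Key hex bytes 58 dc 82 is exactly B = 3 bytes: K' = 58 dc 82.
K' ⊕ ipad = 6e ea b4.  K' ⊕ opad = 04 80 de.
Inner input = (K'⊕ipad) ∥ m = 6e ea b4 ∥ 3c 35 56.
Inner hash: sum = 110+234+180+60+53+86 = 723 → 02 d3.
Outer input = (K'⊕opad) ∥ inner = 04 80 de ∥ 02 d3.
Outer hash (tag): sum = 4+128+222+2+211 = 567 → 02 37.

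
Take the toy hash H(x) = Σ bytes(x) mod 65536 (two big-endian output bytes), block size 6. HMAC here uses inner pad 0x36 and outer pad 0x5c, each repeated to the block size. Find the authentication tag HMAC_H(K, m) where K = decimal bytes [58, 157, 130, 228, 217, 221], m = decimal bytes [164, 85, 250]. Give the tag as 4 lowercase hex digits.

Key decimal bytes [58, 157, 130, 228, 217, 221] = 3a 9d 82 e4 d9 dd is exactly B = 6 bytes: K' = 3a 9d 82 e4 d9 dd.
K' ⊕ ipad = 0c ab b4 d2 ef eb.  K' ⊕ opad = 66 c1 de b8 85 81.
Inner input = (K'⊕ipad) ∥ m = 0c ab b4 d2 ef eb ∥ a4 55 fa.
Inner hash: sum = 12+171+180+210+239+235+164+85+250 = 1546 → 06 0a.
Outer input = (K'⊕opad) ∥ inner = 66 c1 de b8 85 81 ∥ 06 0a.
Outer hash (tag): sum = 102+193+222+184+133+129+6+10 = 979 → 03 d3.

03d3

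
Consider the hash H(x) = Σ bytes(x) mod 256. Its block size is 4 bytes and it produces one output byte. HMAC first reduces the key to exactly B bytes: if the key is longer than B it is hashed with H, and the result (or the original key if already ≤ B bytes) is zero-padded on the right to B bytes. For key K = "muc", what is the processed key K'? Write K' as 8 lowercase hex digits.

6d756300

Key "muc" = 6d 75 63 is 3 bytes ≤ B = 4; zero-pad to 4 bytes: K' = 6d 75 63 00.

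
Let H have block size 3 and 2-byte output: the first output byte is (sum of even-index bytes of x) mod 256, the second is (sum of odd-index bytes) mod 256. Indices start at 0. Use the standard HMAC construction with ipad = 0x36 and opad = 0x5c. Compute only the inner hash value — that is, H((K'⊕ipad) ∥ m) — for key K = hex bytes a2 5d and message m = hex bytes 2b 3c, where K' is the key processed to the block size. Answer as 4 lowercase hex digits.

0696

Key hex bytes a2 5d is 2 bytes ≤ B = 3; zero-pad to 3 bytes: K' = a2 5d 00.
K' ⊕ ipad = 94 6b 36.
Inner input = 94 6b 36 ∥ 2b 3c.
Inner hash: even-index sum = 262 mod 256 = 6; odd-index sum = 150 mod 256 = 150 → 06 96.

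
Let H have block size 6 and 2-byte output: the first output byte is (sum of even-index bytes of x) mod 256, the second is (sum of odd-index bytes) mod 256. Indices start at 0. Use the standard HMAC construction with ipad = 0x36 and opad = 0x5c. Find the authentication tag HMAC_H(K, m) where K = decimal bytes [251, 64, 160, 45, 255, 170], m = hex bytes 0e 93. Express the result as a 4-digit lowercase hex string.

8043

Key decimal bytes [251, 64, 160, 45, 255, 170] = fb 40 a0 2d ff aa is exactly B = 6 bytes: K' = fb 40 a0 2d ff aa.
K' ⊕ ipad = cd 76 96 1b c9 9c.  K' ⊕ opad = a7 1c fc 71 a3 f6.
Inner input = (K'⊕ipad) ∥ m = cd 76 96 1b c9 9c ∥ 0e 93.
Inner hash: even-index sum = 570 mod 256 = 58; odd-index sum = 448 mod 256 = 192 → 3a c0.
Outer input = (K'⊕opad) ∥ inner = a7 1c fc 71 a3 f6 ∥ 3a c0.
Outer hash (tag): even-index sum = 640 mod 256 = 128; odd-index sum = 579 mod 256 = 67 → 80 43.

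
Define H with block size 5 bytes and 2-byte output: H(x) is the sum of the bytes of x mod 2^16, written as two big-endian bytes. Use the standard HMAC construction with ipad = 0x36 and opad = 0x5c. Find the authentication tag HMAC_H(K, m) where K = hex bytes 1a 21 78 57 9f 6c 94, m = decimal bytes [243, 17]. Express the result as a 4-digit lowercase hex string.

02e2

Key hex bytes 1a 21 78 57 9f 6c 94 is 7 bytes > B = 5, so hash it first: H(key) = 02 a9, then zero-pad to 5 bytes: K' = 02 a9 00 00 00.
K' ⊕ ipad = 34 9f 36 36 36.  K' ⊕ opad = 5e f5 5c 5c 5c.
Inner input = (K'⊕ipad) ∥ m = 34 9f 36 36 36 ∥ f3 11.
Inner hash: sum = 52+159+54+54+54+243+17 = 633 → 02 79.
Outer input = (K'⊕opad) ∥ inner = 5e f5 5c 5c 5c ∥ 02 79.
Outer hash (tag): sum = 94+245+92+92+92+2+121 = 738 → 02 e2.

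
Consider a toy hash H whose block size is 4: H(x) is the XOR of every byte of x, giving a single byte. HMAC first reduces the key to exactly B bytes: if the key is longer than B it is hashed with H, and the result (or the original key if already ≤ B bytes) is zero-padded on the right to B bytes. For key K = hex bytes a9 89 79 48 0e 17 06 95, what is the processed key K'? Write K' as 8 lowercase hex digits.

9b000000

|K| = 8 > B = 4, so first hash the key.
H(K): XOR a9⊕89⊕79⊕48⊕0e⊕17⊕06⊕95 = 9b.
Zero-pad H(K) = 9b to 4 bytes: K' = 9b 00 00 00.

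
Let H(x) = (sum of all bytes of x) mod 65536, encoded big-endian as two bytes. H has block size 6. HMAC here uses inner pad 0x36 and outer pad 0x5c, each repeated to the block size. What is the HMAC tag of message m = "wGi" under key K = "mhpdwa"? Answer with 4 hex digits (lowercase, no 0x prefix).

Key "mhpdwa" = 6d 68 70 64 77 61 is exactly B = 6 bytes: K' = 6d 68 70 64 77 61.
K' ⊕ ipad = 5b 5e 46 52 41 57.  K' ⊕ opad = 31 34 2c 38 2b 3d.
Inner input = (K'⊕ipad) ∥ m = 5b 5e 46 52 41 57 ∥ 77 47 69.
Inner hash: sum = 91+94+70+82+65+87+119+71+105 = 784 → 03 10.
Outer input = (K'⊕opad) ∥ inner = 31 34 2c 38 2b 3d ∥ 03 10.
Outer hash (tag): sum = 49+52+44+56+43+61+3+16 = 324 → 01 44.

0144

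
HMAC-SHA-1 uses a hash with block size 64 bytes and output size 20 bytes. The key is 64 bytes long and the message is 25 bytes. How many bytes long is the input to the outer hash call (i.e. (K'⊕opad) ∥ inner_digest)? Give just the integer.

84

Key is 64 ≤ 64 bytes, zero-padded: |K'| = 64.
Outer input = (K'⊕opad) ∥ H(inner) → 64 + 20 = 84 bytes.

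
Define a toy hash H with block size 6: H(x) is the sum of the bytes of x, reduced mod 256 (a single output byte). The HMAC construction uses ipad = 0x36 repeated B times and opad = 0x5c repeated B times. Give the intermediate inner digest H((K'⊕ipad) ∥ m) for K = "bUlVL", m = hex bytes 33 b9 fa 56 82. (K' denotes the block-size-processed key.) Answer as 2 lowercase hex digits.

df

Key "bUlVL" = 62 55 6c 56 4c is 5 bytes ≤ B = 6; zero-pad to 6 bytes: K' = 62 55 6c 56 4c 00.
K' ⊕ ipad = 54 63 5a 60 7a 36.
Inner input = 54 63 5a 60 7a 36 ∥ 33 b9 fa 56 82.
Inner hash: sum = 84+99+90+96+122+54+51+185+250+86+130 = 1247; mod 256 = 223 → df.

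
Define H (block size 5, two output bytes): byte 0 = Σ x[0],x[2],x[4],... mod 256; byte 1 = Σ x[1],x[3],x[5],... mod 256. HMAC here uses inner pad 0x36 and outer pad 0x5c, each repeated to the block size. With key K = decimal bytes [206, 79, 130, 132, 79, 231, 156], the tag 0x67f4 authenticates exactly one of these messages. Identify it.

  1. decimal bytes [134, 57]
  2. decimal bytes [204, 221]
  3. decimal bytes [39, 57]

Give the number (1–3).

1

Key decimal bytes [206, 79, 130, 132, 79, 231, 156] = ce 4f 82 84 4f e7 9c is 7 bytes > B = 5, so hash it first: H(key) = 3b ba, then zero-pad to 5 bytes: K' = 3b ba 00 00 00.
K' ⊕ ipad = 0d 8c 36 36 36; K' ⊕ opad = 67 e6 5c 5c 5c.
m1: inner = H(0d 8c 36 36 36 86 39) = b2 48; tag = H(67 e6 5c 5c 5c b2 48) = 67f4 ← matches
m2: inner = H(0d 8c 36 36 36 cc dd) = 56 8e; tag = H(67 e6 5c 5c 5c 56 8e) = ad98
m3: inner = H(0d 8c 36 36 36 27 39) = b2 e9; tag = H(67 e6 5c 5c 5c b2 e9) = 08f4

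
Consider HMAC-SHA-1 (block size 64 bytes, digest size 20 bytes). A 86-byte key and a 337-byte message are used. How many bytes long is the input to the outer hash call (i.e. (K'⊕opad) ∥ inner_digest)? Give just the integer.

Key is 86 > 64 bytes, so it is hashed to 20 bytes then zero-padded to 64: |K'| = 64.
Outer input = (K'⊕opad) ∥ H(inner) → 64 + 20 = 84 bytes.

84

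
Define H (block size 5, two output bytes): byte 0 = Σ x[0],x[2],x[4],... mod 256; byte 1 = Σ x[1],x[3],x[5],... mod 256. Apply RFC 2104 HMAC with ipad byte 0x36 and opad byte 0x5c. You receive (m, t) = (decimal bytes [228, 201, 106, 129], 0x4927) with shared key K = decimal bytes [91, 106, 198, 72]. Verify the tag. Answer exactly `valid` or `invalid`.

Key decimal bytes [91, 106, 198, 72] = 5b 6a c6 48 is 4 bytes ≤ B = 5; zero-pad to 5 bytes: K' = 5b 6a c6 48 00.
K' ⊕ ipad = 6d 5c f0 7e 36; K' ⊕ opad = 07 36 9a 14 5c.
Inner hash: even-index sum = 733 mod 256 = 221; odd-index sum = 552 mod 256 = 40 → dd 28.
Outer hash (recomputed tag): even-index sum = 293 mod 256 = 37; odd-index sum = 295 mod 256 = 39 → 25 27.
Recomputed tag = 2527; claimed = 4927 → mismatch.

invalid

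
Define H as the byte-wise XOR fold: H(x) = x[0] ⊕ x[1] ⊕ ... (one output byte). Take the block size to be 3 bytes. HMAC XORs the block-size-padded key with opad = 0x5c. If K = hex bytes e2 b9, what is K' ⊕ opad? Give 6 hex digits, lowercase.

bee55c

Key hex bytes e2 b9 is 2 bytes ≤ B = 3; zero-pad to 3 bytes: K' = e2 b9 00.
XOR each byte with 0x5c: e2⊕5c=be, b9⊕5c=e5, 00⊕5c=5c.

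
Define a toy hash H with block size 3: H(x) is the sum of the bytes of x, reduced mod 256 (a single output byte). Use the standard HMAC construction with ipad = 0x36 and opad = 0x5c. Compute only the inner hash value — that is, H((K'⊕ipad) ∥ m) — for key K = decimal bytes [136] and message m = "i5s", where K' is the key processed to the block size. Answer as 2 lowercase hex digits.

3b

Key decimal bytes [136] = 88 is 1 byte ≤ B = 3; zero-pad to 3 bytes: K' = 88 00 00.
K' ⊕ ipad = be 36 36.
Inner input = be 36 36 ∥ 69 35 73.
Inner hash: sum = 190+54+54+105+53+115 = 571; mod 256 = 59 → 3b.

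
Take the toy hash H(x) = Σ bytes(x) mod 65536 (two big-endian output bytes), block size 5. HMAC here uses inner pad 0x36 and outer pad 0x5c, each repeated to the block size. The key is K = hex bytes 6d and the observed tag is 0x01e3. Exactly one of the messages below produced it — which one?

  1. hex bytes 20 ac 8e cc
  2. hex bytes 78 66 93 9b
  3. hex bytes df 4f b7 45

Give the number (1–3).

2

Key hex bytes 6d is 1 byte ≤ B = 5; zero-pad to 5 bytes: K' = 6d 00 00 00 00.
K' ⊕ ipad = 5b 36 36 36 36; K' ⊕ opad = 31 5c 5c 5c 5c.
m1: inner = H(5b 36 36 36 36 20 ac 8e cc) = 03 59; tag = H(31 5c 5c 5c 5c 03 59) = 01fd
m2: inner = H(5b 36 36 36 36 78 66 93 9b) = 03 3f; tag = H(31 5c 5c 5c 5c 03 3f) = 01e3 ← matches
m3: inner = H(5b 36 36 36 36 df 4f b7 45) = 03 5d; tag = H(31 5c 5c 5c 5c 03 5d) = 0201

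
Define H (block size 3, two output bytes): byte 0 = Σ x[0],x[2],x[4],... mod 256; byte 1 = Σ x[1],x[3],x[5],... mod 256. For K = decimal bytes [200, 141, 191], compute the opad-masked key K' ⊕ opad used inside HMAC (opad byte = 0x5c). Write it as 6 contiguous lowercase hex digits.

94d1e3

Key decimal bytes [200, 141, 191] = c8 8d bf is exactly B = 3 bytes: K' = c8 8d bf.
XOR each byte with 0x5c: c8⊕5c=94, 8d⊕5c=d1, bf⊕5c=e3.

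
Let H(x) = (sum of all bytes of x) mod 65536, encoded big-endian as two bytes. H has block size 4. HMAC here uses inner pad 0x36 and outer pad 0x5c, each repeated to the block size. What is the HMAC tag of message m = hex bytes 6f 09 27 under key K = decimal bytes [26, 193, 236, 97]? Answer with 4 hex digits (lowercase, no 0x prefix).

02c5

Key decimal bytes [26, 193, 236, 97] = 1a c1 ec 61 is exactly B = 4 bytes: K' = 1a c1 ec 61.
K' ⊕ ipad = 2c f7 da 57.  K' ⊕ opad = 46 9d b0 3d.
Inner input = (K'⊕ipad) ∥ m = 2c f7 da 57 ∥ 6f 09 27.
Inner hash: sum = 44+247+218+87+111+9+39 = 755 → 02 f3.
Outer input = (K'⊕opad) ∥ inner = 46 9d b0 3d ∥ 02 f3.
Outer hash (tag): sum = 70+157+176+61+2+243 = 709 → 02 c5.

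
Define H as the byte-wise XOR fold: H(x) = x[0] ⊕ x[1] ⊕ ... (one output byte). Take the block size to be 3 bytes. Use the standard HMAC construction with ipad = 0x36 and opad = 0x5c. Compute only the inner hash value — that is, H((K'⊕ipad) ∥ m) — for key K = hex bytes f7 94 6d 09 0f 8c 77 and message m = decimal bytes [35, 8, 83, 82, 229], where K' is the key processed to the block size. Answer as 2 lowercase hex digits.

Key hex bytes f7 94 6d 09 0f 8c 77 is 7 bytes > B = 3, so hash it first: H(key) = f3, then zero-pad to 3 bytes: K' = f3 00 00.
K' ⊕ ipad = c5 36 36.
Inner input = c5 36 36 ∥ 23 08 53 52 e5.
Inner hash: XOR c5⊕36⊕36⊕23⊕08⊕53⊕52⊕e5 = 0a.

0a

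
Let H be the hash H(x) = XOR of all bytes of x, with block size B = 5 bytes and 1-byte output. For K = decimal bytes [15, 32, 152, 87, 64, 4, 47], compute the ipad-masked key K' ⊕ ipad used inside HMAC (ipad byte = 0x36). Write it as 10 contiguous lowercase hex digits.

bd36363636

Key decimal bytes [15, 32, 152, 87, 64, 4, 47] = 0f 20 98 57 40 04 2f is 7 bytes > B = 5, so hash it first: H(key) = 8b, then zero-pad to 5 bytes: K' = 8b 00 00 00 00.
XOR each byte with 0x36: 8b⊕36=bd, 00⊕36=36, 00⊕36=36, 00⊕36=36, 00⊕36=36.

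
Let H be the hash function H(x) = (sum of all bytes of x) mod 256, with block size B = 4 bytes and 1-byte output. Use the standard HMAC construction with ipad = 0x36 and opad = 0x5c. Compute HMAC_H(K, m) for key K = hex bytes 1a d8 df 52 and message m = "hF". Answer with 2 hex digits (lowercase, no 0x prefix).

70

Key hex bytes 1a d8 df 52 is exactly B = 4 bytes: K' = 1a d8 df 52.
K' ⊕ ipad = 2c ee e9 64.  K' ⊕ opad = 46 84 83 0e.
Inner input = (K'⊕ipad) ∥ m = 2c ee e9 64 ∥ 68 46.
Inner hash: sum = 44+238+233+100+104+70 = 789; mod 256 = 21 → 15.
Outer input = (K'⊕opad) ∥ inner = 46 84 83 0e ∥ 15.
Outer hash (tag): sum = 70+132+131+14+21 = 368; mod 256 = 112 → 70.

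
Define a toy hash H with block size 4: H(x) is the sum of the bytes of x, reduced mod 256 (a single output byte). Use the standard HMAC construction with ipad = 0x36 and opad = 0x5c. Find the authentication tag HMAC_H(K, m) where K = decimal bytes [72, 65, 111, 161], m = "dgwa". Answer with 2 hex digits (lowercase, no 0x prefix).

e9

Key decimal bytes [72, 65, 111, 161] = 48 41 6f a1 is exactly B = 4 bytes: K' = 48 41 6f a1.
K' ⊕ ipad = 7e 77 59 97.  K' ⊕ opad = 14 1d 33 fd.
Inner input = (K'⊕ipad) ∥ m = 7e 77 59 97 ∥ 64 67 77 61.
Inner hash: sum = 126+119+89+151+100+103+119+97 = 904; mod 256 = 136 → 88.
Outer input = (K'⊕opad) ∥ inner = 14 1d 33 fd ∥ 88.
Outer hash (tag): sum = 20+29+51+253+136 = 489; mod 256 = 233 → e9.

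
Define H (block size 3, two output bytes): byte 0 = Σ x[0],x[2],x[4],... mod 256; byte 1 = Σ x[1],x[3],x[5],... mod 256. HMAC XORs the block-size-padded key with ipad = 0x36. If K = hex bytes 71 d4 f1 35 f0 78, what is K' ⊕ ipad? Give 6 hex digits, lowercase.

Key hex bytes 71 d4 f1 35 f0 78 is 6 bytes > B = 3, so hash it first: H(key) = 52 81, then zero-pad to 3 bytes: K' = 52 81 00.
XOR each byte with 0x36: 52⊕36=64, 81⊕36=b7, 00⊕36=36.

64b736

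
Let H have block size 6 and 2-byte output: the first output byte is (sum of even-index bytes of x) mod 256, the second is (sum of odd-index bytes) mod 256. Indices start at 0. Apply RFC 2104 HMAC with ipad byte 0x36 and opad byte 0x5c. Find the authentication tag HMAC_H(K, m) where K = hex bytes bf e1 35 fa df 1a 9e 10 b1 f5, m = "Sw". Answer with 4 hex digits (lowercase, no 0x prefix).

090d

Key hex bytes bf e1 35 fa df 1a 9e 10 b1 f5 is 10 bytes > B = 6, so hash it first: H(key) = 22 fa, then zero-pad to 6 bytes: K' = 22 fa 00 00 00 00.
K' ⊕ ipad = 14 cc 36 36 36 36.  K' ⊕ opad = 7e a6 5c 5c 5c 5c.
Inner input = (K'⊕ipad) ∥ m = 14 cc 36 36 36 36 ∥ 53 77.
Inner hash: even-index sum = 211 mod 256 = 211; odd-index sum = 431 mod 256 = 175 → d3 af.
Outer input = (K'⊕opad) ∥ inner = 7e a6 5c 5c 5c 5c ∥ d3 af.
Outer hash (tag): even-index sum = 521 mod 256 = 9; odd-index sum = 525 mod 256 = 13 → 09 0d.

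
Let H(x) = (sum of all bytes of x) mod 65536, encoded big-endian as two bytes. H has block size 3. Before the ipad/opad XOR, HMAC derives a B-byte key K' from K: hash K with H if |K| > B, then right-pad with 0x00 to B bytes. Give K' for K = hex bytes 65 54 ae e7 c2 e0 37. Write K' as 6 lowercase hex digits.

042700

|K| = 7 > B = 3, so first hash the key.
H(K): sum = 101+84+174+231+194+224+55 = 1063 → 04 27.
Zero-pad H(K) = 04 27 to 3 bytes: K' = 04 27 00.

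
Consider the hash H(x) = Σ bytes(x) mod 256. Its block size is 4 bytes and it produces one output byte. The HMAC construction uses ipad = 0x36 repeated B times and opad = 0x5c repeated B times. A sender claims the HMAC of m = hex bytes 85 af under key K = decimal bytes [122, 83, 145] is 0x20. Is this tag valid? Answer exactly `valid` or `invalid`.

valid

Key decimal bytes [122, 83, 145] = 7a 53 91 is 3 bytes ≤ B = 4; zero-pad to 4 bytes: K' = 7a 53 91 00.
K' ⊕ ipad = 4c 65 a7 36; K' ⊕ opad = 26 0f cd 5c.
Inner hash: sum = 76+101+167+54+133+175 = 706; mod 256 = 194 → c2.
Outer hash (recomputed tag): sum = 38+15+205+92+194 = 544; mod 256 = 32 → 20.
Recomputed tag = 20; claimed = 20 → match.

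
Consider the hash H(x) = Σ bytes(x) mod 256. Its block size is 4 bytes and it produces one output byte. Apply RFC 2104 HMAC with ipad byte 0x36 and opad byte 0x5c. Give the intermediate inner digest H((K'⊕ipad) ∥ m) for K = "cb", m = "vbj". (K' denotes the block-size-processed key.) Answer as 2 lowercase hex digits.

57

Key "cb" = 63 62 is 2 bytes ≤ B = 4; zero-pad to 4 bytes: K' = 63 62 00 00.
K' ⊕ ipad = 55 54 36 36.
Inner input = 55 54 36 36 ∥ 76 62 6a.
Inner hash: sum = 85+84+54+54+118+98+106 = 599; mod 256 = 87 → 57.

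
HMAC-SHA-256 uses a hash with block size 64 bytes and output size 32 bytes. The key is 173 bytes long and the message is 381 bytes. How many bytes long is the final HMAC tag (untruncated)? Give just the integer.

The tag is one SHA-256 digest: 32 bytes.

32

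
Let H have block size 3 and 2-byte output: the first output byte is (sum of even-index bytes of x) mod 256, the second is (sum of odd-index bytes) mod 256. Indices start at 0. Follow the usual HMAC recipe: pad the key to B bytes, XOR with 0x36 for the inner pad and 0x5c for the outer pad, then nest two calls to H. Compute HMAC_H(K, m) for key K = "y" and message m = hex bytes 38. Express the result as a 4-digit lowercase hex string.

efe1

Key "y" = 79 is 1 byte ≤ B = 3; zero-pad to 3 bytes: K' = 79 00 00.
K' ⊕ ipad = 4f 36 36.  K' ⊕ opad = 25 5c 5c.
Inner input = (K'⊕ipad) ∥ m = 4f 36 36 ∥ 38.
Inner hash: even-index sum = 133 mod 256 = 133; odd-index sum = 110 mod 256 = 110 → 85 6e.
Outer input = (K'⊕opad) ∥ inner = 25 5c 5c ∥ 85 6e.
Outer hash (tag): even-index sum = 239 mod 256 = 239; odd-index sum = 225 mod 256 = 225 → ef e1.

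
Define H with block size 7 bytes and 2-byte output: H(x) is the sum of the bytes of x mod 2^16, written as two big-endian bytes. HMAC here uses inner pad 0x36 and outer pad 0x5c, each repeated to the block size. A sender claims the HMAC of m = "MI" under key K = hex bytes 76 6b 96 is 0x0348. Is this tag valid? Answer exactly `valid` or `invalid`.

valid

Key hex bytes 76 6b 96 is 3 bytes ≤ B = 7; zero-pad to 7 bytes: K' = 76 6b 96 00 00 00 00.
K' ⊕ ipad = 40 5d a0 36 36 36 36; K' ⊕ opad = 2a 37 ca 5c 5c 5c 5c.
Inner hash: sum = 64+93+160+54+54+54+54+77+73 = 683 → 02 ab.
Outer hash (recomputed tag): sum = 42+55+202+92+92+92+92+2+171 = 840 → 03 48.
Recomputed tag = 0348; claimed = 0348 → match.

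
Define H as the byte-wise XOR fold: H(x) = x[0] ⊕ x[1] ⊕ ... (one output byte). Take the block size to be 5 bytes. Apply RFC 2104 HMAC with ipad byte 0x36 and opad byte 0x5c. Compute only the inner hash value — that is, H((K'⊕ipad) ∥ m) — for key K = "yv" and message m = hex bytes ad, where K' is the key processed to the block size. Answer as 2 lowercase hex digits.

Key "yv" = 79 76 is 2 bytes ≤ B = 5; zero-pad to 5 bytes: K' = 79 76 00 00 00.
K' ⊕ ipad = 4f 40 36 36 36.
Inner input = 4f 40 36 36 36 ∥ ad.
Inner hash: XOR 4f⊕40⊕36⊕36⊕36⊕ad = 94.

94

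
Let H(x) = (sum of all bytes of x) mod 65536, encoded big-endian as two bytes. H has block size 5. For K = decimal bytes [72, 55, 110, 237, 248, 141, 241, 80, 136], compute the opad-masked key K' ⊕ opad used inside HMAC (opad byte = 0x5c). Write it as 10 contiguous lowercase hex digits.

59745c5c5c

Key decimal bytes [72, 55, 110, 237, 248, 141, 241, 80, 136] = 48 37 6e ed f8 8d f1 50 88 is 9 bytes > B = 5, so hash it first: H(key) = 05 28, then zero-pad to 5 bytes: K' = 05 28 00 00 00.
XOR each byte with 0x5c: 05⊕5c=59, 28⊕5c=74, 00⊕5c=5c, 00⊕5c=5c, 00⊕5c=5c.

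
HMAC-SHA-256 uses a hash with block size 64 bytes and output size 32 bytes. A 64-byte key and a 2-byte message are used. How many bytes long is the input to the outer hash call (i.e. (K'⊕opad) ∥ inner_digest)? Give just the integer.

96

Key is 64 ≤ 64 bytes, zero-padded: |K'| = 64.
Outer input = (K'⊕opad) ∥ H(inner) → 64 + 32 = 96 bytes.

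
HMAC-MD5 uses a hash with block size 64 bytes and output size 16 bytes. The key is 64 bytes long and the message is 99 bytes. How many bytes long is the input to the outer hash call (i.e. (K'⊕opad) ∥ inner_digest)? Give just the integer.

Key is 64 ≤ 64 bytes, zero-padded: |K'| = 64.
Outer input = (K'⊕opad) ∥ H(inner) → 64 + 16 = 80 bytes.

80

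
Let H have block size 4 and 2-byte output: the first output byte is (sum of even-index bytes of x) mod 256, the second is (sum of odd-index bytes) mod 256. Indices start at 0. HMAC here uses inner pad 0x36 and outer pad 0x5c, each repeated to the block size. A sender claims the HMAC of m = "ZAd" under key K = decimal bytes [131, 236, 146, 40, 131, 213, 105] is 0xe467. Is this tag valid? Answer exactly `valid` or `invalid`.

Key decimal bytes [131, 236, 146, 40, 131, 213, 105] = 83 ec 92 28 83 d5 69 is 7 bytes > B = 4, so hash it first: H(key) = 01 e9, then zero-pad to 4 bytes: K' = 01 e9 00 00.
K' ⊕ ipad = 37 df 36 36; K' ⊕ opad = 5d b5 5c 5c.
Inner hash: even-index sum = 299 mod 256 = 43; odd-index sum = 342 mod 256 = 86 → 2b 56.
Outer hash (recomputed tag): even-index sum = 228 mod 256 = 228; odd-index sum = 359 mod 256 = 103 → e4 67.
Recomputed tag = e467; claimed = e467 → match.

valid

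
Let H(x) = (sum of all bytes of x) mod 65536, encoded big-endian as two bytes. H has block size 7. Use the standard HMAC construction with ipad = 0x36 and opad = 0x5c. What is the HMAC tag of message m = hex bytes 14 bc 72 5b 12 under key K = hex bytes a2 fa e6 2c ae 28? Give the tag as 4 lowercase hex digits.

Key hex bytes a2 fa e6 2c ae 28 is 6 bytes ≤ B = 7; zero-pad to 7 bytes: K' = a2 fa e6 2c ae 28 00.
K' ⊕ ipad = 94 cc d0 1a 98 1e 36.  K' ⊕ opad = fe a6 ba 70 f2 74 5c.
Inner input = (K'⊕ipad) ∥ m = 94 cc d0 1a 98 1e 36 ∥ 14 bc 72 5b 12.
Inner hash: sum = 148+204+208+26+152+30+54+20+188+114+91+18 = 1253 → 04 e5.
Outer input = (K'⊕opad) ∥ inner = fe a6 ba 70 f2 74 5c ∥ 04 e5.
Outer hash (tag): sum = 254+166+186+112+242+116+92+4+229 = 1401 → 05 79.

0579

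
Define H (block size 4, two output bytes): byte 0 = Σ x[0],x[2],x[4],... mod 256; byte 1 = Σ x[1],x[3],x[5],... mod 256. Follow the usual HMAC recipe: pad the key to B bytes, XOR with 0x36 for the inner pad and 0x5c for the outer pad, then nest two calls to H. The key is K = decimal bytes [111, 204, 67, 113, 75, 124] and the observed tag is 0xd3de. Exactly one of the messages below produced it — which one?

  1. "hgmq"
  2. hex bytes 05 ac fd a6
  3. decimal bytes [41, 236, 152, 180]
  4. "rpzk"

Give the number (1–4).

1

Key decimal bytes [111, 204, 67, 113, 75, 124] = 6f cc 43 71 4b 7c is 6 bytes > B = 4, so hash it first: H(key) = fd b9, then zero-pad to 4 bytes: K' = fd b9 00 00.
K' ⊕ ipad = cb 8f 36 36; K' ⊕ opad = a1 e5 5c 5c.
m1: inner = H(cb 8f 36 36 68 67 6d 71) = d6 9d; tag = H(a1 e5 5c 5c d6 9d) = d3de ← matches
m2: inner = H(cb 8f 36 36 05 ac fd a6) = 03 17; tag = H(a1 e5 5c 5c 03 17) = 0058
m3: inner = H(cb 8f 36 36 29 ec 98 b4) = c2 65; tag = H(a1 e5 5c 5c c2 65) = bfa6
m4: inner = H(cb 8f 36 36 72 70 7a 6b) = ed a0; tag = H(a1 e5 5c 5c ed a0) = eae1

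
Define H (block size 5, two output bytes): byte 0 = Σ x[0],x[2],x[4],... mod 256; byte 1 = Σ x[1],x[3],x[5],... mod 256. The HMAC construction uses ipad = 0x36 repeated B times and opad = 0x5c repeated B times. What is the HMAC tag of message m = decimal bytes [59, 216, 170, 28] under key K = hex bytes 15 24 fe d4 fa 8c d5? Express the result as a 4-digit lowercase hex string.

4368

Key hex bytes 15 24 fe d4 fa 8c d5 is 7 bytes > B = 5, so hash it first: H(key) = e2 84, then zero-pad to 5 bytes: K' = e2 84 00 00 00.
K' ⊕ ipad = d4 b2 36 36 36.  K' ⊕ opad = be d8 5c 5c 5c.
Inner input = (K'⊕ipad) ∥ m = d4 b2 36 36 36 ∥ 3b d8 aa 1c.
Inner hash: even-index sum = 564 mod 256 = 52; odd-index sum = 461 mod 256 = 205 → 34 cd.
Outer input = (K'⊕opad) ∥ inner = be d8 5c 5c 5c ∥ 34 cd.
Outer hash (tag): even-index sum = 579 mod 256 = 67; odd-index sum = 360 mod 256 = 104 → 43 68.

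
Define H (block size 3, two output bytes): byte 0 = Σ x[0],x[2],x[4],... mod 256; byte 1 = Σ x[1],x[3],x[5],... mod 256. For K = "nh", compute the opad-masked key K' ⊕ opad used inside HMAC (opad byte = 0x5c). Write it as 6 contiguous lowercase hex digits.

Key "nh" = 6e 68 is 2 bytes ≤ B = 3; zero-pad to 3 bytes: K' = 6e 68 00.
XOR each byte with 0x5c: 6e⊕5c=32, 68⊕5c=34, 00⊕5c=5c.

32345c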